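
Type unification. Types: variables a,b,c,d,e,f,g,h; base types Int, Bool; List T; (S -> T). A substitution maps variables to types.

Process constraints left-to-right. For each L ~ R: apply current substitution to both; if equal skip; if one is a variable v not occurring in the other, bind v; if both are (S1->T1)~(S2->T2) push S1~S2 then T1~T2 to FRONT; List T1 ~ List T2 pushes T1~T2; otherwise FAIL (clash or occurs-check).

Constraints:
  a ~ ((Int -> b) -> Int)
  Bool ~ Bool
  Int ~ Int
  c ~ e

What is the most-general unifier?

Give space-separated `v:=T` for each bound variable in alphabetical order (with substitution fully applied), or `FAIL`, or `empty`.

Answer: a:=((Int -> b) -> Int) c:=e

Derivation:
step 1: unify a ~ ((Int -> b) -> Int)  [subst: {-} | 3 pending]
  bind a := ((Int -> b) -> Int)
step 2: unify Bool ~ Bool  [subst: {a:=((Int -> b) -> Int)} | 2 pending]
  -> identical, skip
step 3: unify Int ~ Int  [subst: {a:=((Int -> b) -> Int)} | 1 pending]
  -> identical, skip
step 4: unify c ~ e  [subst: {a:=((Int -> b) -> Int)} | 0 pending]
  bind c := e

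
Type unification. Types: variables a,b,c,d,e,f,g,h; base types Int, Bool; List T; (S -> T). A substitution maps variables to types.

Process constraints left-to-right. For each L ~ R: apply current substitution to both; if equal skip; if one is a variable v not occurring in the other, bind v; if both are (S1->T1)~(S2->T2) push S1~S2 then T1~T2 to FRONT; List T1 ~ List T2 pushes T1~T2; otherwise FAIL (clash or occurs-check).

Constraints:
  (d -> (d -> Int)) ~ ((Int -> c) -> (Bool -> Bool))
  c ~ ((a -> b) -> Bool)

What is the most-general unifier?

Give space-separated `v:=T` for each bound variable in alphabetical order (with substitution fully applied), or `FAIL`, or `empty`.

Answer: FAIL

Derivation:
step 1: unify (d -> (d -> Int)) ~ ((Int -> c) -> (Bool -> Bool))  [subst: {-} | 1 pending]
  -> decompose arrow: push d~(Int -> c), (d -> Int)~(Bool -> Bool)
step 2: unify d ~ (Int -> c)  [subst: {-} | 2 pending]
  bind d := (Int -> c)
step 3: unify ((Int -> c) -> Int) ~ (Bool -> Bool)  [subst: {d:=(Int -> c)} | 1 pending]
  -> decompose arrow: push (Int -> c)~Bool, Int~Bool
step 4: unify (Int -> c) ~ Bool  [subst: {d:=(Int -> c)} | 2 pending]
  clash: (Int -> c) vs Bool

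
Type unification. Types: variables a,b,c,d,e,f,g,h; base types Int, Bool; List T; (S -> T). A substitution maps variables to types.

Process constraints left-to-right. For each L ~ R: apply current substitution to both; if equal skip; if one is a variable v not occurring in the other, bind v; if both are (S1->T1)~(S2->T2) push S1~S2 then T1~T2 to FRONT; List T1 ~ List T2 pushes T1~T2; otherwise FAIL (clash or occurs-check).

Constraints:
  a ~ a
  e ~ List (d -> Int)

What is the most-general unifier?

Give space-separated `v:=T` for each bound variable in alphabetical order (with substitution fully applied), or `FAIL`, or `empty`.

Answer: e:=List (d -> Int)

Derivation:
step 1: unify a ~ a  [subst: {-} | 1 pending]
  -> identical, skip
step 2: unify e ~ List (d -> Int)  [subst: {-} | 0 pending]
  bind e := List (d -> Int)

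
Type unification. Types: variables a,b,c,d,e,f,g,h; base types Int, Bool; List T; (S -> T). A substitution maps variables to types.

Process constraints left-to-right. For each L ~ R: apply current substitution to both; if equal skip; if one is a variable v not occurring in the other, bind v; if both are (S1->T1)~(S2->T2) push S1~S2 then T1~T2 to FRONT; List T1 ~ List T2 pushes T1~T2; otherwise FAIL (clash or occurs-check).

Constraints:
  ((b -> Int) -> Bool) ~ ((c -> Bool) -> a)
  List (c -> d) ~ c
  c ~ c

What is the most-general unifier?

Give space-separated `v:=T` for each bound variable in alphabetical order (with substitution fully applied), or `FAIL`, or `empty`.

Answer: FAIL

Derivation:
step 1: unify ((b -> Int) -> Bool) ~ ((c -> Bool) -> a)  [subst: {-} | 2 pending]
  -> decompose arrow: push (b -> Int)~(c -> Bool), Bool~a
step 2: unify (b -> Int) ~ (c -> Bool)  [subst: {-} | 3 pending]
  -> decompose arrow: push b~c, Int~Bool
step 3: unify b ~ c  [subst: {-} | 4 pending]
  bind b := c
step 4: unify Int ~ Bool  [subst: {b:=c} | 3 pending]
  clash: Int vs Bool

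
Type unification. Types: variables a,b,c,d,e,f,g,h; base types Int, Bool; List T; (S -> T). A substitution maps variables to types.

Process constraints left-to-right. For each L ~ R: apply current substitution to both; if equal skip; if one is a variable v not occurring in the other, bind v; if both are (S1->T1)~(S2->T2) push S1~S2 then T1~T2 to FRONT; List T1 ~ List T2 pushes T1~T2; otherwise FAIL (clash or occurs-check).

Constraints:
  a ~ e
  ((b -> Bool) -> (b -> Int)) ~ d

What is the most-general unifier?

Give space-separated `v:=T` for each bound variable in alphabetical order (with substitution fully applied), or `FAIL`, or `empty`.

Answer: a:=e d:=((b -> Bool) -> (b -> Int))

Derivation:
step 1: unify a ~ e  [subst: {-} | 1 pending]
  bind a := e
step 2: unify ((b -> Bool) -> (b -> Int)) ~ d  [subst: {a:=e} | 0 pending]
  bind d := ((b -> Bool) -> (b -> Int))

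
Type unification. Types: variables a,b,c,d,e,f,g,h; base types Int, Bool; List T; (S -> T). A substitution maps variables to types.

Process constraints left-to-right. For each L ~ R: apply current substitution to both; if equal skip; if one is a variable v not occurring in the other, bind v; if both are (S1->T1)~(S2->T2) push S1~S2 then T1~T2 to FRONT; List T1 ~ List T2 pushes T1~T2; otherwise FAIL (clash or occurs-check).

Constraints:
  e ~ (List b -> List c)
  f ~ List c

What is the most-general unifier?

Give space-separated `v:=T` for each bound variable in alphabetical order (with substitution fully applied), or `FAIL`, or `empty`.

Answer: e:=(List b -> List c) f:=List c

Derivation:
step 1: unify e ~ (List b -> List c)  [subst: {-} | 1 pending]
  bind e := (List b -> List c)
step 2: unify f ~ List c  [subst: {e:=(List b -> List c)} | 0 pending]
  bind f := List c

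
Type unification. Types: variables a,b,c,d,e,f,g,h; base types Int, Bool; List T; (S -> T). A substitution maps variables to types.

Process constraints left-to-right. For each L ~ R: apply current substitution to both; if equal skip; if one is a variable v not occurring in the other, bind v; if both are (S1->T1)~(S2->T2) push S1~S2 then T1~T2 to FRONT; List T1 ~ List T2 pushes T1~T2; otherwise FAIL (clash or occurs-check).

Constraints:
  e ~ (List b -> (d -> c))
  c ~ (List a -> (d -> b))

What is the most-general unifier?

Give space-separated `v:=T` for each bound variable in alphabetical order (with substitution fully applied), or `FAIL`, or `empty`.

step 1: unify e ~ (List b -> (d -> c))  [subst: {-} | 1 pending]
  bind e := (List b -> (d -> c))
step 2: unify c ~ (List a -> (d -> b))  [subst: {e:=(List b -> (d -> c))} | 0 pending]
  bind c := (List a -> (d -> b))

Answer: c:=(List a -> (d -> b)) e:=(List b -> (d -> (List a -> (d -> b))))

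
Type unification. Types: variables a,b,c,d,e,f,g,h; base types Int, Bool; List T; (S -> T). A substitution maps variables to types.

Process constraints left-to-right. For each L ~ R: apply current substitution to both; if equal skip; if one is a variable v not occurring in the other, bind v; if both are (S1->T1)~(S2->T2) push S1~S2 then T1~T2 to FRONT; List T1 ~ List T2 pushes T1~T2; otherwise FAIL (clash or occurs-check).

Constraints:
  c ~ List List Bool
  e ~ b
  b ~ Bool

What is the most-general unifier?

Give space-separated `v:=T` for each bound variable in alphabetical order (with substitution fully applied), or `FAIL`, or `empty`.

Answer: b:=Bool c:=List List Bool e:=Bool

Derivation:
step 1: unify c ~ List List Bool  [subst: {-} | 2 pending]
  bind c := List List Bool
step 2: unify e ~ b  [subst: {c:=List List Bool} | 1 pending]
  bind e := b
step 3: unify b ~ Bool  [subst: {c:=List List Bool, e:=b} | 0 pending]
  bind b := Bool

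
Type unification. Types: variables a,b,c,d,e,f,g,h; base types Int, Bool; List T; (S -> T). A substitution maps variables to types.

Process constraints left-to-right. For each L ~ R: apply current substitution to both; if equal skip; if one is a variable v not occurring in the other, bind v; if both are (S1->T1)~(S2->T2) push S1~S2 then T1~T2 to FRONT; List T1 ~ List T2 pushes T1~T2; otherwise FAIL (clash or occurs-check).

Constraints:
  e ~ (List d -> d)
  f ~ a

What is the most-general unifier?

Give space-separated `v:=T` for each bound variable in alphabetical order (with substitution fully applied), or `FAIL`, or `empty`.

Answer: e:=(List d -> d) f:=a

Derivation:
step 1: unify e ~ (List d -> d)  [subst: {-} | 1 pending]
  bind e := (List d -> d)
step 2: unify f ~ a  [subst: {e:=(List d -> d)} | 0 pending]
  bind f := a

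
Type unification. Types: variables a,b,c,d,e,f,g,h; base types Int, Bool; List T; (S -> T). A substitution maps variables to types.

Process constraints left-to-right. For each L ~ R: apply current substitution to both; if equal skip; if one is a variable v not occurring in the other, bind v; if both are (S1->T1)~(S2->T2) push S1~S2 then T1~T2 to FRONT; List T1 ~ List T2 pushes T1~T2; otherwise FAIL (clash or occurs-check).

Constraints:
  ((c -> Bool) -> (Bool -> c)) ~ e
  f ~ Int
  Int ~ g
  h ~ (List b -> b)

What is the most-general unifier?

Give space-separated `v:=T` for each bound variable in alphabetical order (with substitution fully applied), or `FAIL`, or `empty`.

Answer: e:=((c -> Bool) -> (Bool -> c)) f:=Int g:=Int h:=(List b -> b)

Derivation:
step 1: unify ((c -> Bool) -> (Bool -> c)) ~ e  [subst: {-} | 3 pending]
  bind e := ((c -> Bool) -> (Bool -> c))
step 2: unify f ~ Int  [subst: {e:=((c -> Bool) -> (Bool -> c))} | 2 pending]
  bind f := Int
step 3: unify Int ~ g  [subst: {e:=((c -> Bool) -> (Bool -> c)), f:=Int} | 1 pending]
  bind g := Int
step 4: unify h ~ (List b -> b)  [subst: {e:=((c -> Bool) -> (Bool -> c)), f:=Int, g:=Int} | 0 pending]
  bind h := (List b -> b)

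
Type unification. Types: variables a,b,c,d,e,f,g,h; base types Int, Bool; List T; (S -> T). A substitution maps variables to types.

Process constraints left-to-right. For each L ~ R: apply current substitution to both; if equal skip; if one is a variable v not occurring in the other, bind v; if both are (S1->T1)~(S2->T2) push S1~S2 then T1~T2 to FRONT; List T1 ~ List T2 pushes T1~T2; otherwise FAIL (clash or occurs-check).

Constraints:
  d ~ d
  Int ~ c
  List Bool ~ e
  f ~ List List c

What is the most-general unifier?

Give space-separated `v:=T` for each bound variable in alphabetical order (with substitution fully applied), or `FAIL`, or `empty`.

Answer: c:=Int e:=List Bool f:=List List Int

Derivation:
step 1: unify d ~ d  [subst: {-} | 3 pending]
  -> identical, skip
step 2: unify Int ~ c  [subst: {-} | 2 pending]
  bind c := Int
step 3: unify List Bool ~ e  [subst: {c:=Int} | 1 pending]
  bind e := List Bool
step 4: unify f ~ List List Int  [subst: {c:=Int, e:=List Bool} | 0 pending]
  bind f := List List Int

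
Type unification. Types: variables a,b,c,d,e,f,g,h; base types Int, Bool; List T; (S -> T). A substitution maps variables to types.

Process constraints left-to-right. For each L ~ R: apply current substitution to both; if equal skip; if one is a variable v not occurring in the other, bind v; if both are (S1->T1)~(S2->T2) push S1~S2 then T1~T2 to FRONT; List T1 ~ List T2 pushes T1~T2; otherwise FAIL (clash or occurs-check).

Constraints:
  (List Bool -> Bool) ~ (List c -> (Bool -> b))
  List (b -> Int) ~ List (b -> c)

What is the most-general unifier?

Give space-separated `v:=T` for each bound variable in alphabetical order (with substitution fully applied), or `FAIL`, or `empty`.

Answer: FAIL

Derivation:
step 1: unify (List Bool -> Bool) ~ (List c -> (Bool -> b))  [subst: {-} | 1 pending]
  -> decompose arrow: push List Bool~List c, Bool~(Bool -> b)
step 2: unify List Bool ~ List c  [subst: {-} | 2 pending]
  -> decompose List: push Bool~c
step 3: unify Bool ~ c  [subst: {-} | 2 pending]
  bind c := Bool
step 4: unify Bool ~ (Bool -> b)  [subst: {c:=Bool} | 1 pending]
  clash: Bool vs (Bool -> b)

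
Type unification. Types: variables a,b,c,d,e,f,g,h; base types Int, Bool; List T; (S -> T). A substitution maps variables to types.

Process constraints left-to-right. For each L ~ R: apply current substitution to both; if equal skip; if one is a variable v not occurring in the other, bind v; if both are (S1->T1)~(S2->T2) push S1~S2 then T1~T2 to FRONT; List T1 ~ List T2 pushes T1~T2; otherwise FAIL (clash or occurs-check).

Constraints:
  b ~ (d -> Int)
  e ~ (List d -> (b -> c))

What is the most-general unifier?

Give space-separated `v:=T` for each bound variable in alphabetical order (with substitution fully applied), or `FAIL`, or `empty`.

Answer: b:=(d -> Int) e:=(List d -> ((d -> Int) -> c))

Derivation:
step 1: unify b ~ (d -> Int)  [subst: {-} | 1 pending]
  bind b := (d -> Int)
step 2: unify e ~ (List d -> ((d -> Int) -> c))  [subst: {b:=(d -> Int)} | 0 pending]
  bind e := (List d -> ((d -> Int) -> c))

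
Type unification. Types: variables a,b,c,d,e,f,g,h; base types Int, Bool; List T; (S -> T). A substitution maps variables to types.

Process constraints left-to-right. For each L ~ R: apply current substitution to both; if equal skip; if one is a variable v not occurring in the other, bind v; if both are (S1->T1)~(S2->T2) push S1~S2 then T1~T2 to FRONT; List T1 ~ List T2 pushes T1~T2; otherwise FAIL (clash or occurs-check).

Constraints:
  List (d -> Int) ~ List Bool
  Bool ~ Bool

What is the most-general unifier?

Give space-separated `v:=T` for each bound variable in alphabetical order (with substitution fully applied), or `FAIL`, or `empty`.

step 1: unify List (d -> Int) ~ List Bool  [subst: {-} | 1 pending]
  -> decompose List: push (d -> Int)~Bool
step 2: unify (d -> Int) ~ Bool  [subst: {-} | 1 pending]
  clash: (d -> Int) vs Bool

Answer: FAIL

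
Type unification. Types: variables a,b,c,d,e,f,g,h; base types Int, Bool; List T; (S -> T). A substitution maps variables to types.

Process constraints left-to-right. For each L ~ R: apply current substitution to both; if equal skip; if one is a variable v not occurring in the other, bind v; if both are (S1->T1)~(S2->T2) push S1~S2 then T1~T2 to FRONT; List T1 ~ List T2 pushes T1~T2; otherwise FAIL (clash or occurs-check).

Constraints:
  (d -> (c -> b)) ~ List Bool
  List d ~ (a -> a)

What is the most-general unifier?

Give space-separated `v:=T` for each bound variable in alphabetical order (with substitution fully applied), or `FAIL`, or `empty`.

Answer: FAIL

Derivation:
step 1: unify (d -> (c -> b)) ~ List Bool  [subst: {-} | 1 pending]
  clash: (d -> (c -> b)) vs List Bool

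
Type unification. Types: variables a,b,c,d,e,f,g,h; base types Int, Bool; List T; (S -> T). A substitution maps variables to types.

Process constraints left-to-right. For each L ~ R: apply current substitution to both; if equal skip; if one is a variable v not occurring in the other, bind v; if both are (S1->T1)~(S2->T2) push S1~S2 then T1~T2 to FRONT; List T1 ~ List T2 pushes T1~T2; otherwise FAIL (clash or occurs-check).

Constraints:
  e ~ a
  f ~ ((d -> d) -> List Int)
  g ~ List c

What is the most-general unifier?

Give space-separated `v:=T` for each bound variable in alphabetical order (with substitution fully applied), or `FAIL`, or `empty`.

Answer: e:=a f:=((d -> d) -> List Int) g:=List c

Derivation:
step 1: unify e ~ a  [subst: {-} | 2 pending]
  bind e := a
step 2: unify f ~ ((d -> d) -> List Int)  [subst: {e:=a} | 1 pending]
  bind f := ((d -> d) -> List Int)
step 3: unify g ~ List c  [subst: {e:=a, f:=((d -> d) -> List Int)} | 0 pending]
  bind g := List c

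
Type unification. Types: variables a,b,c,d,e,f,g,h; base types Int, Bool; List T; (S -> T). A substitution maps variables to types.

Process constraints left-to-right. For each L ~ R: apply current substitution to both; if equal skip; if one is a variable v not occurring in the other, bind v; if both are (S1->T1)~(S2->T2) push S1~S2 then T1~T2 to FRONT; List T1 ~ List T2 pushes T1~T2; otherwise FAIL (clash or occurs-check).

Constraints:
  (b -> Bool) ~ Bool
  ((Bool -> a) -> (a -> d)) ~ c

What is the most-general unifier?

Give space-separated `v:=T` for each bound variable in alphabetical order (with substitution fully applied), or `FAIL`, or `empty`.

Answer: FAIL

Derivation:
step 1: unify (b -> Bool) ~ Bool  [subst: {-} | 1 pending]
  clash: (b -> Bool) vs Bool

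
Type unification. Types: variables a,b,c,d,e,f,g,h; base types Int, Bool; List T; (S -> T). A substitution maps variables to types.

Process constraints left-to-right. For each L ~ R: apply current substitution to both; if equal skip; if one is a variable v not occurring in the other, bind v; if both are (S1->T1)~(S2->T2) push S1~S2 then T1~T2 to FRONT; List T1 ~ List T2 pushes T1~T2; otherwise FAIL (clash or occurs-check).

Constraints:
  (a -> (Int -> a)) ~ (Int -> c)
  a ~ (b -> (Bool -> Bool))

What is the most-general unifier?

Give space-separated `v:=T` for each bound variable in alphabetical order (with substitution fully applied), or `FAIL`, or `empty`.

step 1: unify (a -> (Int -> a)) ~ (Int -> c)  [subst: {-} | 1 pending]
  -> decompose arrow: push a~Int, (Int -> a)~c
step 2: unify a ~ Int  [subst: {-} | 2 pending]
  bind a := Int
step 3: unify (Int -> Int) ~ c  [subst: {a:=Int} | 1 pending]
  bind c := (Int -> Int)
step 4: unify Int ~ (b -> (Bool -> Bool))  [subst: {a:=Int, c:=(Int -> Int)} | 0 pending]
  clash: Int vs (b -> (Bool -> Bool))

Answer: FAIL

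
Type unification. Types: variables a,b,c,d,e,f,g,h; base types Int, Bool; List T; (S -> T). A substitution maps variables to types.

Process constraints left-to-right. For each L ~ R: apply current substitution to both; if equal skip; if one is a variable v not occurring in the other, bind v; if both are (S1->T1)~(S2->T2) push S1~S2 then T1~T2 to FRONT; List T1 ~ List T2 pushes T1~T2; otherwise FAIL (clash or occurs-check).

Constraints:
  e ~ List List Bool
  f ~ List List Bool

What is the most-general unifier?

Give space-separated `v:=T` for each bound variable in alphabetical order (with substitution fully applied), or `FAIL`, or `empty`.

Answer: e:=List List Bool f:=List List Bool

Derivation:
step 1: unify e ~ List List Bool  [subst: {-} | 1 pending]
  bind e := List List Bool
step 2: unify f ~ List List Bool  [subst: {e:=List List Bool} | 0 pending]
  bind f := List List Bool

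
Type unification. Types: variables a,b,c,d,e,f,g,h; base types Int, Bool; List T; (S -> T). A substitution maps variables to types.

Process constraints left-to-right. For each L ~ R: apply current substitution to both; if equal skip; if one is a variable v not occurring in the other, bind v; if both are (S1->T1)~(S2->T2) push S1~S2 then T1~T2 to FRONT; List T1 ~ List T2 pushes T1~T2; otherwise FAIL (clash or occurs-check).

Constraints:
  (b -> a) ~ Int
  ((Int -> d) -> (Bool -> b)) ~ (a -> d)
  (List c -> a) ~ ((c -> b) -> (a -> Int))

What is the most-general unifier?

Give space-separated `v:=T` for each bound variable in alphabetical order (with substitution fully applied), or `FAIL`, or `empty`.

step 1: unify (b -> a) ~ Int  [subst: {-} | 2 pending]
  clash: (b -> a) vs Int

Answer: FAIL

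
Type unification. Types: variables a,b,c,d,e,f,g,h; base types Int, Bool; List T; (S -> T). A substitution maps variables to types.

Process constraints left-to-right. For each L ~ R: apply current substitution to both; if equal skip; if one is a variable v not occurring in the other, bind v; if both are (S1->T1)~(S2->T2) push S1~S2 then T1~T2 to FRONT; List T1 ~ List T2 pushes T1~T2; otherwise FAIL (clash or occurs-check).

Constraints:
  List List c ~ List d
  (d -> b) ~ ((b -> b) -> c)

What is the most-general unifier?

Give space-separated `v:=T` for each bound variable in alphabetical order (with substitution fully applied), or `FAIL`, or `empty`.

Answer: FAIL

Derivation:
step 1: unify List List c ~ List d  [subst: {-} | 1 pending]
  -> decompose List: push List c~d
step 2: unify List c ~ d  [subst: {-} | 1 pending]
  bind d := List c
step 3: unify (List c -> b) ~ ((b -> b) -> c)  [subst: {d:=List c} | 0 pending]
  -> decompose arrow: push List c~(b -> b), b~c
step 4: unify List c ~ (b -> b)  [subst: {d:=List c} | 1 pending]
  clash: List c vs (b -> b)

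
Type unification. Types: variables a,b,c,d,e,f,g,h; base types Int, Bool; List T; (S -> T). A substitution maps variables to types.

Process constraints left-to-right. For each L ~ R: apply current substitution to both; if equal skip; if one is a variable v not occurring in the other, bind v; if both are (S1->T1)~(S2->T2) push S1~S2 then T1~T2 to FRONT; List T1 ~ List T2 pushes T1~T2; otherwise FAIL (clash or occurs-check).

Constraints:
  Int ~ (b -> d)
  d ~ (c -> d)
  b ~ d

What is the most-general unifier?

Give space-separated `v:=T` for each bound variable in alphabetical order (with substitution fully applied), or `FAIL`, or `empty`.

step 1: unify Int ~ (b -> d)  [subst: {-} | 2 pending]
  clash: Int vs (b -> d)

Answer: FAIL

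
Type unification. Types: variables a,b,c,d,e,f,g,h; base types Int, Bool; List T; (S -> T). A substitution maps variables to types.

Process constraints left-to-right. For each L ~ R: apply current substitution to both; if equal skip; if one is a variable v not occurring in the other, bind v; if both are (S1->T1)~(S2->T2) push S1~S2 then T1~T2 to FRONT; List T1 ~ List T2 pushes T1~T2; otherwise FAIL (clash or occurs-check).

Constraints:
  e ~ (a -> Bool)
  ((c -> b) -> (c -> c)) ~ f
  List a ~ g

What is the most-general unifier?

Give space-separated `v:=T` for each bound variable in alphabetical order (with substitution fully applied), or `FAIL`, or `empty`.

Answer: e:=(a -> Bool) f:=((c -> b) -> (c -> c)) g:=List a

Derivation:
step 1: unify e ~ (a -> Bool)  [subst: {-} | 2 pending]
  bind e := (a -> Bool)
step 2: unify ((c -> b) -> (c -> c)) ~ f  [subst: {e:=(a -> Bool)} | 1 pending]
  bind f := ((c -> b) -> (c -> c))
step 3: unify List a ~ g  [subst: {e:=(a -> Bool), f:=((c -> b) -> (c -> c))} | 0 pending]
  bind g := List a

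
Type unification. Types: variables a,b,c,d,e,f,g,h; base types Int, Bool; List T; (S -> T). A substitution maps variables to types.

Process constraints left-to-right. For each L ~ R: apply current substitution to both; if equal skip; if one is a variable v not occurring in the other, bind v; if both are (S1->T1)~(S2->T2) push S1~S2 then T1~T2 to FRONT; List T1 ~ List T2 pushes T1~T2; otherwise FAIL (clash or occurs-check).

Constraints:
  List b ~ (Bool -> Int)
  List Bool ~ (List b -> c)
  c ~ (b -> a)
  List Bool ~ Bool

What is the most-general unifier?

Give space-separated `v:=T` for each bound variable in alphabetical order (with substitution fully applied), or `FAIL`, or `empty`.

Answer: FAIL

Derivation:
step 1: unify List b ~ (Bool -> Int)  [subst: {-} | 3 pending]
  clash: List b vs (Bool -> Int)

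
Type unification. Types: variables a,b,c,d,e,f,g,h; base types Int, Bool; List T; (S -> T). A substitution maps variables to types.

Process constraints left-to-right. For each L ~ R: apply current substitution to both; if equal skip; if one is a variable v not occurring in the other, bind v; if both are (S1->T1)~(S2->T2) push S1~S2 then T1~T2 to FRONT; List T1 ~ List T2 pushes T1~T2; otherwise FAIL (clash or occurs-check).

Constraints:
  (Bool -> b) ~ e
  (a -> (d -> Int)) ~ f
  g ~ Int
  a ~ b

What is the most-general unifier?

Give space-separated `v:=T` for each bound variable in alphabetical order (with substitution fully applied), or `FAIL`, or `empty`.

Answer: a:=b e:=(Bool -> b) f:=(b -> (d -> Int)) g:=Int

Derivation:
step 1: unify (Bool -> b) ~ e  [subst: {-} | 3 pending]
  bind e := (Bool -> b)
step 2: unify (a -> (d -> Int)) ~ f  [subst: {e:=(Bool -> b)} | 2 pending]
  bind f := (a -> (d -> Int))
step 3: unify g ~ Int  [subst: {e:=(Bool -> b), f:=(a -> (d -> Int))} | 1 pending]
  bind g := Int
step 4: unify a ~ b  [subst: {e:=(Bool -> b), f:=(a -> (d -> Int)), g:=Int} | 0 pending]
  bind a := b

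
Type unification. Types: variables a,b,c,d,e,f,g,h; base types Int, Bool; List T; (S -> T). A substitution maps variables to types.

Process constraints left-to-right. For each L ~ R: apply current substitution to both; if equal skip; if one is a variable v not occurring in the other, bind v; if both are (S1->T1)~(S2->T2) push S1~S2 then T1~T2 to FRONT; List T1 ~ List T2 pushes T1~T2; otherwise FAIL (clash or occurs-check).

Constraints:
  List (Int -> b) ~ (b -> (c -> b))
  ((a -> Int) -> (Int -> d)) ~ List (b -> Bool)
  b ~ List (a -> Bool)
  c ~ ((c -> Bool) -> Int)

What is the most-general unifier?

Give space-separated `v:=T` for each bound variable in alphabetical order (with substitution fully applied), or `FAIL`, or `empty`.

step 1: unify List (Int -> b) ~ (b -> (c -> b))  [subst: {-} | 3 pending]
  clash: List (Int -> b) vs (b -> (c -> b))

Answer: FAIL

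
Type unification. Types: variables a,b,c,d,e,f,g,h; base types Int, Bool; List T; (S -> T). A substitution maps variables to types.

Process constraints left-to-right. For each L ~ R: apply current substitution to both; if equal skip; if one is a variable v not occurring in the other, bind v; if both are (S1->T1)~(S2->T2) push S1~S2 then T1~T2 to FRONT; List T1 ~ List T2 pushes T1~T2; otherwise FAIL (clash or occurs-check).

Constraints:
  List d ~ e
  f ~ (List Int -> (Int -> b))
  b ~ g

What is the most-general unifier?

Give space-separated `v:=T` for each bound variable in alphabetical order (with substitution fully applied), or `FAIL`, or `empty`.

Answer: b:=g e:=List d f:=(List Int -> (Int -> g))

Derivation:
step 1: unify List d ~ e  [subst: {-} | 2 pending]
  bind e := List d
step 2: unify f ~ (List Int -> (Int -> b))  [subst: {e:=List d} | 1 pending]
  bind f := (List Int -> (Int -> b))
step 3: unify b ~ g  [subst: {e:=List d, f:=(List Int -> (Int -> b))} | 0 pending]
  bind b := g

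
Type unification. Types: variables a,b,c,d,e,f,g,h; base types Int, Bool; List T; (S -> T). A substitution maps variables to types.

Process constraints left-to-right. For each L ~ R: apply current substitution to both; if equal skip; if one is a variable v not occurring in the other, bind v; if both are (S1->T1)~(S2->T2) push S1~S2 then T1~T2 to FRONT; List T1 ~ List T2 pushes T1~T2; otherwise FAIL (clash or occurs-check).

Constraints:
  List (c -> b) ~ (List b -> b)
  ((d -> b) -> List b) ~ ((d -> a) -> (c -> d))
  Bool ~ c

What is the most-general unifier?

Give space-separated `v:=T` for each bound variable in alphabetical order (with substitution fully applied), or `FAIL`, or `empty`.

step 1: unify List (c -> b) ~ (List b -> b)  [subst: {-} | 2 pending]
  clash: List (c -> b) vs (List b -> b)

Answer: FAIL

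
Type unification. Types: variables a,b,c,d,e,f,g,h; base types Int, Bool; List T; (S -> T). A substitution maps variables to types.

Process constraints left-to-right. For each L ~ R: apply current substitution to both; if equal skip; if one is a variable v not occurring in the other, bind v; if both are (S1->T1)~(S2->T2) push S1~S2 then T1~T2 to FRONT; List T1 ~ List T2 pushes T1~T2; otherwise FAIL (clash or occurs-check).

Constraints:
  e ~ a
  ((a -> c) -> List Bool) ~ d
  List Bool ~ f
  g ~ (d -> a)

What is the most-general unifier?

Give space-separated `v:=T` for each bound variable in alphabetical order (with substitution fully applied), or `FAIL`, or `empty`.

step 1: unify e ~ a  [subst: {-} | 3 pending]
  bind e := a
step 2: unify ((a -> c) -> List Bool) ~ d  [subst: {e:=a} | 2 pending]
  bind d := ((a -> c) -> List Bool)
step 3: unify List Bool ~ f  [subst: {e:=a, d:=((a -> c) -> List Bool)} | 1 pending]
  bind f := List Bool
step 4: unify g ~ (((a -> c) -> List Bool) -> a)  [subst: {e:=a, d:=((a -> c) -> List Bool), f:=List Bool} | 0 pending]
  bind g := (((a -> c) -> List Bool) -> a)

Answer: d:=((a -> c) -> List Bool) e:=a f:=List Bool g:=(((a -> c) -> List Bool) -> a)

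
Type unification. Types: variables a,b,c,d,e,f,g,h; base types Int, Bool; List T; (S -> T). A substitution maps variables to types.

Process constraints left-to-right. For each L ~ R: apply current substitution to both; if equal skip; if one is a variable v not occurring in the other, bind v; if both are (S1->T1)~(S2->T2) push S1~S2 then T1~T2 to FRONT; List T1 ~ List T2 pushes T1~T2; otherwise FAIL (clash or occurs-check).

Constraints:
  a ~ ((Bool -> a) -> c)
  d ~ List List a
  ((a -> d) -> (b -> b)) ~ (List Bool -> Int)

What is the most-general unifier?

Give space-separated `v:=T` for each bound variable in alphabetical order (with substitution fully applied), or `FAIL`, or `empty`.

step 1: unify a ~ ((Bool -> a) -> c)  [subst: {-} | 2 pending]
  occurs-check fail: a in ((Bool -> a) -> c)

Answer: FAIL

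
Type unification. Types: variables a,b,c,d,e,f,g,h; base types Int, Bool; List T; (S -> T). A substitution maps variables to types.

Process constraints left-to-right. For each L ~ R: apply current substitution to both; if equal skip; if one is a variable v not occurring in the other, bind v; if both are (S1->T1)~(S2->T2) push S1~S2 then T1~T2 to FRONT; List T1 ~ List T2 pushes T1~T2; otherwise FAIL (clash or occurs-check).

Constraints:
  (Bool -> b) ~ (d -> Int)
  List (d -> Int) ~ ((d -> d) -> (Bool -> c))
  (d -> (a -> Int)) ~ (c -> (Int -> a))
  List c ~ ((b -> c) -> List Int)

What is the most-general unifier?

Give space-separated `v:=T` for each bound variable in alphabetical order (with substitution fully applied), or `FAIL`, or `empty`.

Answer: FAIL

Derivation:
step 1: unify (Bool -> b) ~ (d -> Int)  [subst: {-} | 3 pending]
  -> decompose arrow: push Bool~d, b~Int
step 2: unify Bool ~ d  [subst: {-} | 4 pending]
  bind d := Bool
step 3: unify b ~ Int  [subst: {d:=Bool} | 3 pending]
  bind b := Int
step 4: unify List (Bool -> Int) ~ ((Bool -> Bool) -> (Bool -> c))  [subst: {d:=Bool, b:=Int} | 2 pending]
  clash: List (Bool -> Int) vs ((Bool -> Bool) -> (Bool -> c))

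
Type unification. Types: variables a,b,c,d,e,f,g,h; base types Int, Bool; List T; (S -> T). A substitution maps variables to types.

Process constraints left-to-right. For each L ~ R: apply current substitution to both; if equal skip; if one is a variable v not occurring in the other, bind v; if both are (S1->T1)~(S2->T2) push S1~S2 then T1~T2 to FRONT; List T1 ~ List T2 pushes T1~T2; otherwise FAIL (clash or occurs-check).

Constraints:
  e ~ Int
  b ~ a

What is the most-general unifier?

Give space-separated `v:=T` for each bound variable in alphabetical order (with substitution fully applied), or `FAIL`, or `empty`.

Answer: b:=a e:=Int

Derivation:
step 1: unify e ~ Int  [subst: {-} | 1 pending]
  bind e := Int
step 2: unify b ~ a  [subst: {e:=Int} | 0 pending]
  bind b := a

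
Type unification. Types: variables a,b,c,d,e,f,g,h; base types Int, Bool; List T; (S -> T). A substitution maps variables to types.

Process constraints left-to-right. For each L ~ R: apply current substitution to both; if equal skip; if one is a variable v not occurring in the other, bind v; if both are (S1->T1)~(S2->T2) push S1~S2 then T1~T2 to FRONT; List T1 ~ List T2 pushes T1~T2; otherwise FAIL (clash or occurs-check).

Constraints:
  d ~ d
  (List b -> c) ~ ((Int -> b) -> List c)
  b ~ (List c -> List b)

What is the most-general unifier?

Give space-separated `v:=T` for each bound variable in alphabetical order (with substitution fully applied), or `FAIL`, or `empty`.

step 1: unify d ~ d  [subst: {-} | 2 pending]
  -> identical, skip
step 2: unify (List b -> c) ~ ((Int -> b) -> List c)  [subst: {-} | 1 pending]
  -> decompose arrow: push List b~(Int -> b), c~List c
step 3: unify List b ~ (Int -> b)  [subst: {-} | 2 pending]
  clash: List b vs (Int -> b)

Answer: FAIL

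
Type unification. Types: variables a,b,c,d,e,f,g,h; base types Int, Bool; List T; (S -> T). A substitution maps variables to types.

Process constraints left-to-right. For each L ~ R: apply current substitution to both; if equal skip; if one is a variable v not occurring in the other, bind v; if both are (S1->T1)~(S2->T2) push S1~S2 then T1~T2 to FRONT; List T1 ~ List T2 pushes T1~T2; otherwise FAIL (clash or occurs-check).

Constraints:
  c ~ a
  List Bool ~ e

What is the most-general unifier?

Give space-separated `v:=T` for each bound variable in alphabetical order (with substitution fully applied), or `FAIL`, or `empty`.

Answer: c:=a e:=List Bool

Derivation:
step 1: unify c ~ a  [subst: {-} | 1 pending]
  bind c := a
step 2: unify List Bool ~ e  [subst: {c:=a} | 0 pending]
  bind e := List Bool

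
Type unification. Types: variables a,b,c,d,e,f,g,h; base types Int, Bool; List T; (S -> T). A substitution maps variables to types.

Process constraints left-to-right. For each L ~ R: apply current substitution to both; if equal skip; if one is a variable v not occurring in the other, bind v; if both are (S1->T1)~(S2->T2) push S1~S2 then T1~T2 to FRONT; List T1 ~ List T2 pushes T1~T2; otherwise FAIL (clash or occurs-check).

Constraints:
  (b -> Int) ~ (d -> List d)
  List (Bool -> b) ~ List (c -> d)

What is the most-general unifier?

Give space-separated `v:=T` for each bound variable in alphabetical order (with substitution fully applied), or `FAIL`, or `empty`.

Answer: FAIL

Derivation:
step 1: unify (b -> Int) ~ (d -> List d)  [subst: {-} | 1 pending]
  -> decompose arrow: push b~d, Int~List d
step 2: unify b ~ d  [subst: {-} | 2 pending]
  bind b := d
step 3: unify Int ~ List d  [subst: {b:=d} | 1 pending]
  clash: Int vs List d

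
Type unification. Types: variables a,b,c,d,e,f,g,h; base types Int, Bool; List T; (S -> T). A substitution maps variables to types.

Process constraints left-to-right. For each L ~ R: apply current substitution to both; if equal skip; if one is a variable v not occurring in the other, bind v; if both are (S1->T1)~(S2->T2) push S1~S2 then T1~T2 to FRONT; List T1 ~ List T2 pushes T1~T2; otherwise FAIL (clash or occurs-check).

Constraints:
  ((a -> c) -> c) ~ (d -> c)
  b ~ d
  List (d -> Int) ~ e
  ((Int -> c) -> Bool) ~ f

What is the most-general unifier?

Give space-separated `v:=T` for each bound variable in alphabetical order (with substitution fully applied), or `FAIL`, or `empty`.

Answer: b:=(a -> c) d:=(a -> c) e:=List ((a -> c) -> Int) f:=((Int -> c) -> Bool)

Derivation:
step 1: unify ((a -> c) -> c) ~ (d -> c)  [subst: {-} | 3 pending]
  -> decompose arrow: push (a -> c)~d, c~c
step 2: unify (a -> c) ~ d  [subst: {-} | 4 pending]
  bind d := (a -> c)
step 3: unify c ~ c  [subst: {d:=(a -> c)} | 3 pending]
  -> identical, skip
step 4: unify b ~ (a -> c)  [subst: {d:=(a -> c)} | 2 pending]
  bind b := (a -> c)
step 5: unify List ((a -> c) -> Int) ~ e  [subst: {d:=(a -> c), b:=(a -> c)} | 1 pending]
  bind e := List ((a -> c) -> Int)
step 6: unify ((Int -> c) -> Bool) ~ f  [subst: {d:=(a -> c), b:=(a -> c), e:=List ((a -> c) -> Int)} | 0 pending]
  bind f := ((Int -> c) -> Bool)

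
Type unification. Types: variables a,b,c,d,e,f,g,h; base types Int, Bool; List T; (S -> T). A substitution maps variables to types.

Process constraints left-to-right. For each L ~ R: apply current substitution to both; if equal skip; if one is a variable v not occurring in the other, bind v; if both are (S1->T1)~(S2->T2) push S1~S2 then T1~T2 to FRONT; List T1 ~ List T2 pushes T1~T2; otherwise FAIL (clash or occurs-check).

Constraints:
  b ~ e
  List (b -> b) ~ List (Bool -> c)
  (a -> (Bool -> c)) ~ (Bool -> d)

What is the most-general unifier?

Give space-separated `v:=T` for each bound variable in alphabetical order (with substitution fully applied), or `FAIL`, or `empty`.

Answer: a:=Bool b:=Bool c:=Bool d:=(Bool -> Bool) e:=Bool

Derivation:
step 1: unify b ~ e  [subst: {-} | 2 pending]
  bind b := e
step 2: unify List (e -> e) ~ List (Bool -> c)  [subst: {b:=e} | 1 pending]
  -> decompose List: push (e -> e)~(Bool -> c)
step 3: unify (e -> e) ~ (Bool -> c)  [subst: {b:=e} | 1 pending]
  -> decompose arrow: push e~Bool, e~c
step 4: unify e ~ Bool  [subst: {b:=e} | 2 pending]
  bind e := Bool
step 5: unify Bool ~ c  [subst: {b:=e, e:=Bool} | 1 pending]
  bind c := Bool
step 6: unify (a -> (Bool -> Bool)) ~ (Bool -> d)  [subst: {b:=e, e:=Bool, c:=Bool} | 0 pending]
  -> decompose arrow: push a~Bool, (Bool -> Bool)~d
step 7: unify a ~ Bool  [subst: {b:=e, e:=Bool, c:=Bool} | 1 pending]
  bind a := Bool
step 8: unify (Bool -> Bool) ~ d  [subst: {b:=e, e:=Bool, c:=Bool, a:=Bool} | 0 pending]
  bind d := (Bool -> Bool)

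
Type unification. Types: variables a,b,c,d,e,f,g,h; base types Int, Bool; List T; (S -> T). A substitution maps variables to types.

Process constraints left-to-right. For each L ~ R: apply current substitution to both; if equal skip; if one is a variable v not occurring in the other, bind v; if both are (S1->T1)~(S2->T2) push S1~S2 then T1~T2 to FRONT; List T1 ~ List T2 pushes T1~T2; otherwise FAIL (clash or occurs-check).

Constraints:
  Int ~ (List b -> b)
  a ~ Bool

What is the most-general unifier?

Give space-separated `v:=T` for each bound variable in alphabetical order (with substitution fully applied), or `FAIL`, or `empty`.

step 1: unify Int ~ (List b -> b)  [subst: {-} | 1 pending]
  clash: Int vs (List b -> b)

Answer: FAIL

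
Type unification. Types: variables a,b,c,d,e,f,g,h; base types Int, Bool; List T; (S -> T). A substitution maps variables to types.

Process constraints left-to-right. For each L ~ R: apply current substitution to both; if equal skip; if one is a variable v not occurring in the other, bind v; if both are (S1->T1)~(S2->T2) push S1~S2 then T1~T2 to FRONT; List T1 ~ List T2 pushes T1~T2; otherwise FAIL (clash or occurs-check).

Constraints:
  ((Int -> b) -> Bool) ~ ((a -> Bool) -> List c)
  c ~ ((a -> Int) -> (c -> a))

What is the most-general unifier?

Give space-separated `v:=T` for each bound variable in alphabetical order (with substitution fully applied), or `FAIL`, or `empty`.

step 1: unify ((Int -> b) -> Bool) ~ ((a -> Bool) -> List c)  [subst: {-} | 1 pending]
  -> decompose arrow: push (Int -> b)~(a -> Bool), Bool~List c
step 2: unify (Int -> b) ~ (a -> Bool)  [subst: {-} | 2 pending]
  -> decompose arrow: push Int~a, b~Bool
step 3: unify Int ~ a  [subst: {-} | 3 pending]
  bind a := Int
step 4: unify b ~ Bool  [subst: {a:=Int} | 2 pending]
  bind b := Bool
step 5: unify Bool ~ List c  [subst: {a:=Int, b:=Bool} | 1 pending]
  clash: Bool vs List c

Answer: FAIL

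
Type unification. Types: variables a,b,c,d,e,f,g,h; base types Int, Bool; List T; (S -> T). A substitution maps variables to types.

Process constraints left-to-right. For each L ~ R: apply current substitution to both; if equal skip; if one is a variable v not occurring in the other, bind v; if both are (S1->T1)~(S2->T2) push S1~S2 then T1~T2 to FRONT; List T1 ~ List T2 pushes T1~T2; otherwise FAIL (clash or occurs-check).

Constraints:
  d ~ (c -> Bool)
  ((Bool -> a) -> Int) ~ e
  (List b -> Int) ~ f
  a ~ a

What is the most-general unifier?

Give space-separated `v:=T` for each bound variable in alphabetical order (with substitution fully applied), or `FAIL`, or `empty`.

step 1: unify d ~ (c -> Bool)  [subst: {-} | 3 pending]
  bind d := (c -> Bool)
step 2: unify ((Bool -> a) -> Int) ~ e  [subst: {d:=(c -> Bool)} | 2 pending]
  bind e := ((Bool -> a) -> Int)
step 3: unify (List b -> Int) ~ f  [subst: {d:=(c -> Bool), e:=((Bool -> a) -> Int)} | 1 pending]
  bind f := (List b -> Int)
step 4: unify a ~ a  [subst: {d:=(c -> Bool), e:=((Bool -> a) -> Int), f:=(List b -> Int)} | 0 pending]
  -> identical, skip

Answer: d:=(c -> Bool) e:=((Bool -> a) -> Int) f:=(List b -> Int)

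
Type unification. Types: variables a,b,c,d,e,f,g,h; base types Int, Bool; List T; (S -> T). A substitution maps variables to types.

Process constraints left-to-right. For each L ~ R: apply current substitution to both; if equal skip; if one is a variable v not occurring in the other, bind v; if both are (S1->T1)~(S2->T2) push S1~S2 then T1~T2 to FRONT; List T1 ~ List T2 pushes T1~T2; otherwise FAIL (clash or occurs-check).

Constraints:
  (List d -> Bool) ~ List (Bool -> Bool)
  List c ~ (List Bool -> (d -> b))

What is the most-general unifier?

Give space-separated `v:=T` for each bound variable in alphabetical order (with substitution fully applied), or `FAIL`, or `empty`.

Answer: FAIL

Derivation:
step 1: unify (List d -> Bool) ~ List (Bool -> Bool)  [subst: {-} | 1 pending]
  clash: (List d -> Bool) vs List (Bool -> Bool)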